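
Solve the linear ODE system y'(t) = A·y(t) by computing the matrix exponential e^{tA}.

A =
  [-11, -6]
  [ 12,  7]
e^{tA} =
  [-exp(t) + 2*exp(-5*t), -exp(t) + exp(-5*t)]
  [2*exp(t) - 2*exp(-5*t), 2*exp(t) - exp(-5*t)]

Strategy: write A = P · J · P⁻¹ where J is a Jordan canonical form, so e^{tA} = P · e^{tJ} · P⁻¹, and e^{tJ} can be computed block-by-block.

A has Jordan form
J =
  [-5, 0]
  [ 0, 1]
(up to reordering of blocks).

Per-block formulas:
  For a 1×1 block at λ = 1: exp(t · [1]) = [e^(1t)].
  For a 1×1 block at λ = -5: exp(t · [-5]) = [e^(-5t)].

After assembling e^{tJ} and conjugating by P, we get:

e^{tA} =
  [-exp(t) + 2*exp(-5*t), -exp(t) + exp(-5*t)]
  [2*exp(t) - 2*exp(-5*t), 2*exp(t) - exp(-5*t)]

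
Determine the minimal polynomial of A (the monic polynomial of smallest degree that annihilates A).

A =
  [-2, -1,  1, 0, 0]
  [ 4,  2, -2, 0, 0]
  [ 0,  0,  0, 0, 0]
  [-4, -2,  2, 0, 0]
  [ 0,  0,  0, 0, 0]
x^2

The characteristic polynomial is χ_A(x) = x^5, so the eigenvalues are known. The minimal polynomial is
  m_A(x) = Π_λ (x − λ)^{k_λ}
where k_λ is the size of the *largest* Jordan block for λ (equivalently, the smallest k with (A − λI)^k v = 0 for every generalised eigenvector v of λ).

  λ = 0: largest Jordan block has size 2, contributing (x − 0)^2

So m_A(x) = x^2 = x^2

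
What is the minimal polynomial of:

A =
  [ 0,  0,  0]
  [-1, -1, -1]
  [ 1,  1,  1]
x^2

The characteristic polynomial is χ_A(x) = x^3, so the eigenvalues are known. The minimal polynomial is
  m_A(x) = Π_λ (x − λ)^{k_λ}
where k_λ is the size of the *largest* Jordan block for λ (equivalently, the smallest k with (A − λI)^k v = 0 for every generalised eigenvector v of λ).

  λ = 0: largest Jordan block has size 2, contributing (x − 0)^2

So m_A(x) = x^2 = x^2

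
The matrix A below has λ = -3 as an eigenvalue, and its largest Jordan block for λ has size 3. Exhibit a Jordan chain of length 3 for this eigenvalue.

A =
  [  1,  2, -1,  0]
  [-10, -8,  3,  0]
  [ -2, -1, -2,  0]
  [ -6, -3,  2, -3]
A Jordan chain for λ = -3 of length 3:
v_1 = (-2, 4, 0, 2)ᵀ
v_2 = (4, -10, -2, -6)ᵀ
v_3 = (1, 0, 0, 0)ᵀ

Let N = A − (-3)·I. We want v_3 with N^3 v_3 = 0 but N^2 v_3 ≠ 0; then v_{j-1} := N · v_j for j = 3, …, 2.

Pick v_3 = (1, 0, 0, 0)ᵀ.
Then v_2 = N · v_3 = (4, -10, -2, -6)ᵀ.
Then v_1 = N · v_2 = (-2, 4, 0, 2)ᵀ.

Sanity check: (A − (-3)·I) v_1 = (0, 0, 0, 0)ᵀ = 0. ✓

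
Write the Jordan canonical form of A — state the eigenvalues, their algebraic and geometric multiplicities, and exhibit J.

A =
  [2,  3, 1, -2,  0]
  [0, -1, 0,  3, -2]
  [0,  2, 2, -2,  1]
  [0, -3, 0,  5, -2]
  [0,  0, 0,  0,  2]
J_3(2) ⊕ J_2(2)

The characteristic polynomial is
  det(x·I − A) = x^5 - 10*x^4 + 40*x^3 - 80*x^2 + 80*x - 32 = (x - 2)^5

Eigenvalues and multiplicities (the geometric multiplicity of λ is n − rank(A − λI), which equals the number of Jordan blocks for λ):
  λ = 2: algebraic multiplicity = 5, geometric multiplicity = 2

Determining the block sizes for each eigenvalue:
  λ = 2: with am = 5 and gm = 2, the partition is not yet determined (e.g. several partitions of 5 into 2 parts exist). Let N = A − (2)·I. Computing rank(N^1) = 3, rank(N^2) = 1, rank(N^3) = 0; the number of blocks of size ≥ j is rank(N^{j−1}) − rank(N^j), giving [2, 2, 1]. So we have 1 block(s) of size 3, 1 block(s) of size 2 → block sizes [3, 2]

Assembling the blocks gives a Jordan form
J =
  [2, 1, 0, 0, 0]
  [0, 2, 1, 0, 0]
  [0, 0, 2, 0, 0]
  [0, 0, 0, 2, 1]
  [0, 0, 0, 0, 2]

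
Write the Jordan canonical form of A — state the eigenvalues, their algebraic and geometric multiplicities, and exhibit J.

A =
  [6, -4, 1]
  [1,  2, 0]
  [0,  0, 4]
J_3(4)

The characteristic polynomial is
  det(x·I − A) = x^3 - 12*x^2 + 48*x - 64 = (x - 4)^3

Eigenvalues and multiplicities (the geometric multiplicity of λ is n − rank(A − λI), which equals the number of Jordan blocks for λ):
  λ = 4: algebraic multiplicity = 3, geometric multiplicity = 1

Determining the block sizes for each eigenvalue:
  λ = 4: one block (gm = 1), so the single block has size am = 3 → block sizes [3]

Assembling the blocks gives a Jordan form
J =
  [4, 1, 0]
  [0, 4, 1]
  [0, 0, 4]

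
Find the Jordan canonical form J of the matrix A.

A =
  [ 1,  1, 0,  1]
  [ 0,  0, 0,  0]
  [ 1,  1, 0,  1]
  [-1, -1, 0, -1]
J_2(0) ⊕ J_1(0) ⊕ J_1(0)

The characteristic polynomial is
  det(x·I − A) = x^4

Eigenvalues and multiplicities (the geometric multiplicity of λ is n − rank(A − λI), which equals the number of Jordan blocks for λ):
  λ = 0: algebraic multiplicity = 4, geometric multiplicity = 3

Determining the block sizes for each eigenvalue:
  λ = 0: 3 blocks summing to 4 forces exactly one block of size 2 and the rest size 1 → block sizes [2, 1, 1]

Assembling the blocks gives a Jordan form
J =
  [0, 1, 0, 0]
  [0, 0, 0, 0]
  [0, 0, 0, 0]
  [0, 0, 0, 0]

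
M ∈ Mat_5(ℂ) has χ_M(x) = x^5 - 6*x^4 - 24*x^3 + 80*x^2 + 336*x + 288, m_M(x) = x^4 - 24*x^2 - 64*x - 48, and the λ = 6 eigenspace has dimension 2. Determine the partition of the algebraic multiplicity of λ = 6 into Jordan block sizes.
Block sizes for λ = 6: [1, 1]

Step 1 — from the characteristic polynomial, algebraic multiplicity of λ = 6 is 2. From dim ker(M − (6)·I) = 2, there are exactly 2 Jordan blocks for λ = 6.
Step 2 — from the minimal polynomial, the factor (x − 6) tells us the largest block for λ = 6 has size 1.
Step 3 — with total size 2, 2 blocks, and largest block 1, the block sizes (in nonincreasing order) are [1, 1].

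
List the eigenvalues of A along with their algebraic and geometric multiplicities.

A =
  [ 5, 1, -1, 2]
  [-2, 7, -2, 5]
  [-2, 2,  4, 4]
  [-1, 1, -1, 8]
λ = 6: alg = 4, geom = 2

Step 1 — factor the characteristic polynomial to read off the algebraic multiplicities:
  χ_A(x) = (x - 6)^4

Step 2 — compute geometric multiplicities via the rank-nullity identity g(λ) = n − rank(A − λI):
  rank(A − (6)·I) = 2, so dim ker(A − (6)·I) = n − 2 = 2

Summary:
  λ = 6: algebraic multiplicity = 4, geometric multiplicity = 2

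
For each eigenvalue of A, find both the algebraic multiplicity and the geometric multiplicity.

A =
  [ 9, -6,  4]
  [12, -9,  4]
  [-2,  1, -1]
λ = -3: alg = 1, geom = 1; λ = 1: alg = 2, geom = 1

Step 1 — factor the characteristic polynomial to read off the algebraic multiplicities:
  χ_A(x) = (x - 1)^2*(x + 3)

Step 2 — compute geometric multiplicities via the rank-nullity identity g(λ) = n − rank(A − λI):
  rank(A − (-3)·I) = 2, so dim ker(A − (-3)·I) = n − 2 = 1
  rank(A − (1)·I) = 2, so dim ker(A − (1)·I) = n − 2 = 1

Summary:
  λ = -3: algebraic multiplicity = 1, geometric multiplicity = 1
  λ = 1: algebraic multiplicity = 2, geometric multiplicity = 1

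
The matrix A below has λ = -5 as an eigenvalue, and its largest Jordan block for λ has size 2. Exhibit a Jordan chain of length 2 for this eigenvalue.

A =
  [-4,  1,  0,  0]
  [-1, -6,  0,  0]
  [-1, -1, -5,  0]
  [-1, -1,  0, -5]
A Jordan chain for λ = -5 of length 2:
v_1 = (1, -1, -1, -1)ᵀ
v_2 = (1, 0, 0, 0)ᵀ

Let N = A − (-5)·I. We want v_2 with N^2 v_2 = 0 but N^1 v_2 ≠ 0; then v_{j-1} := N · v_j for j = 2, …, 2.

Pick v_2 = (1, 0, 0, 0)ᵀ.
Then v_1 = N · v_2 = (1, -1, -1, -1)ᵀ.

Sanity check: (A − (-5)·I) v_1 = (0, 0, 0, 0)ᵀ = 0. ✓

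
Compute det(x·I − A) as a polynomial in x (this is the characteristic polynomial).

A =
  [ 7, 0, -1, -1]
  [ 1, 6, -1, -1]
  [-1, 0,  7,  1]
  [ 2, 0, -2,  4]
x^4 - 24*x^3 + 216*x^2 - 864*x + 1296

Expanding det(x·I − A) (e.g. by cofactor expansion or by noting that A is similar to its Jordan form J, which has the same characteristic polynomial as A) gives
  χ_A(x) = x^4 - 24*x^3 + 216*x^2 - 864*x + 1296
which factors as (x - 6)^4. The eigenvalues (with algebraic multiplicities) are λ = 6 with multiplicity 4.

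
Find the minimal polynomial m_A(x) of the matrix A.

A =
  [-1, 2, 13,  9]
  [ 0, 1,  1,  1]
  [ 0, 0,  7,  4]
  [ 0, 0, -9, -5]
x^4 - 2*x^3 + 2*x - 1

The characteristic polynomial is χ_A(x) = (x - 1)^3*(x + 1), so the eigenvalues are known. The minimal polynomial is
  m_A(x) = Π_λ (x − λ)^{k_λ}
where k_λ is the size of the *largest* Jordan block for λ (equivalently, the smallest k with (A − λI)^k v = 0 for every generalised eigenvector v of λ).

  λ = -1: largest Jordan block has size 1, contributing (x + 1)
  λ = 1: largest Jordan block has size 3, contributing (x − 1)^3

So m_A(x) = (x - 1)^3*(x + 1) = x^4 - 2*x^3 + 2*x - 1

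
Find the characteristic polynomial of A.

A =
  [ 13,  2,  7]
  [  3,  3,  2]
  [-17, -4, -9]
x^3 - 7*x^2 + 16*x - 12

Expanding det(x·I − A) (e.g. by cofactor expansion or by noting that A is similar to its Jordan form J, which has the same characteristic polynomial as A) gives
  χ_A(x) = x^3 - 7*x^2 + 16*x - 12
which factors as (x - 3)*(x - 2)^2. The eigenvalues (with algebraic multiplicities) are λ = 2 with multiplicity 2, λ = 3 with multiplicity 1.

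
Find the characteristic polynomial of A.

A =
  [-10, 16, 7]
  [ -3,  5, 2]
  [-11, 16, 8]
x^3 - 3*x^2 + 3*x - 1

Expanding det(x·I − A) (e.g. by cofactor expansion or by noting that A is similar to its Jordan form J, which has the same characteristic polynomial as A) gives
  χ_A(x) = x^3 - 3*x^2 + 3*x - 1
which factors as (x - 1)^3. The eigenvalues (with algebraic multiplicities) are λ = 1 with multiplicity 3.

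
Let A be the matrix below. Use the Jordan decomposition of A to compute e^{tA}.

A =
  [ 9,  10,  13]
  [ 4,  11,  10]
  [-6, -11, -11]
e^{tA} =
  [-t^2*exp(3*t) + 6*t*exp(3*t) + exp(3*t), -3*t^2*exp(3*t)/2 + 10*t*exp(3*t), -2*t^2*exp(3*t) + 13*t*exp(3*t)]
  [-2*t^2*exp(3*t) + 4*t*exp(3*t), -3*t^2*exp(3*t) + 8*t*exp(3*t) + exp(3*t), -4*t^2*exp(3*t) + 10*t*exp(3*t)]
  [2*t^2*exp(3*t) - 6*t*exp(3*t), 3*t^2*exp(3*t) - 11*t*exp(3*t), 4*t^2*exp(3*t) - 14*t*exp(3*t) + exp(3*t)]

Strategy: write A = P · J · P⁻¹ where J is a Jordan canonical form, so e^{tA} = P · e^{tJ} · P⁻¹, and e^{tJ} can be computed block-by-block.

A has Jordan form
J =
  [3, 1, 0]
  [0, 3, 1]
  [0, 0, 3]
(up to reordering of blocks).

Per-block formulas:
  For a 3×3 Jordan block J_3(3): exp(t · J_3(3)) = e^(3t)·(I + t·N + (t^2/2)·N^2), where N is the 3×3 nilpotent shift.

After assembling e^{tJ} and conjugating by P, we get:

e^{tA} =
  [-t^2*exp(3*t) + 6*t*exp(3*t) + exp(3*t), -3*t^2*exp(3*t)/2 + 10*t*exp(3*t), -2*t^2*exp(3*t) + 13*t*exp(3*t)]
  [-2*t^2*exp(3*t) + 4*t*exp(3*t), -3*t^2*exp(3*t) + 8*t*exp(3*t) + exp(3*t), -4*t^2*exp(3*t) + 10*t*exp(3*t)]
  [2*t^2*exp(3*t) - 6*t*exp(3*t), 3*t^2*exp(3*t) - 11*t*exp(3*t), 4*t^2*exp(3*t) - 14*t*exp(3*t) + exp(3*t)]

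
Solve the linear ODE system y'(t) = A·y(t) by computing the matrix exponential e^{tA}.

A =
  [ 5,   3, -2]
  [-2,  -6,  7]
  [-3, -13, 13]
e^{tA} =
  [t^2*exp(4*t)/2 + t*exp(4*t) + exp(4*t), -t^2*exp(4*t)/2 + 3*t*exp(4*t), t^2*exp(4*t)/2 - 2*t*exp(4*t)]
  [-3*t^2*exp(4*t)/2 - 2*t*exp(4*t), 3*t^2*exp(4*t)/2 - 10*t*exp(4*t) + exp(4*t), -3*t^2*exp(4*t)/2 + 7*t*exp(4*t)]
  [-2*t^2*exp(4*t) - 3*t*exp(4*t), 2*t^2*exp(4*t) - 13*t*exp(4*t), -2*t^2*exp(4*t) + 9*t*exp(4*t) + exp(4*t)]

Strategy: write A = P · J · P⁻¹ where J is a Jordan canonical form, so e^{tA} = P · e^{tJ} · P⁻¹, and e^{tJ} can be computed block-by-block.

A has Jordan form
J =
  [4, 1, 0]
  [0, 4, 1]
  [0, 0, 4]
(up to reordering of blocks).

Per-block formulas:
  For a 3×3 Jordan block J_3(4): exp(t · J_3(4)) = e^(4t)·(I + t·N + (t^2/2)·N^2), where N is the 3×3 nilpotent shift.

After assembling e^{tJ} and conjugating by P, we get:

e^{tA} =
  [t^2*exp(4*t)/2 + t*exp(4*t) + exp(4*t), -t^2*exp(4*t)/2 + 3*t*exp(4*t), t^2*exp(4*t)/2 - 2*t*exp(4*t)]
  [-3*t^2*exp(4*t)/2 - 2*t*exp(4*t), 3*t^2*exp(4*t)/2 - 10*t*exp(4*t) + exp(4*t), -3*t^2*exp(4*t)/2 + 7*t*exp(4*t)]
  [-2*t^2*exp(4*t) - 3*t*exp(4*t), 2*t^2*exp(4*t) - 13*t*exp(4*t), -2*t^2*exp(4*t) + 9*t*exp(4*t) + exp(4*t)]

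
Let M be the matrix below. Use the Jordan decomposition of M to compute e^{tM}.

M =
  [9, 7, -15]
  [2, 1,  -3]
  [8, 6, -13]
e^{tM} =
  [-3*t^2*exp(-t) + 10*t*exp(-t) + exp(-t), -3*t^2*exp(-t) + 7*t*exp(-t), 9*t^2*exp(-t)/2 - 15*t*exp(-t)]
  [2*t*exp(-t), 2*t*exp(-t) + exp(-t), -3*t*exp(-t)]
  [-2*t^2*exp(-t) + 8*t*exp(-t), -2*t^2*exp(-t) + 6*t*exp(-t), 3*t^2*exp(-t) - 12*t*exp(-t) + exp(-t)]

Strategy: write M = P · J · P⁻¹ where J is a Jordan canonical form, so e^{tM} = P · e^{tJ} · P⁻¹, and e^{tJ} can be computed block-by-block.

M has Jordan form
J =
  [-1,  1,  0]
  [ 0, -1,  1]
  [ 0,  0, -1]
(up to reordering of blocks).

Per-block formulas:
  For a 3×3 Jordan block J_3(-1): exp(t · J_3(-1)) = e^(-1t)·(I + t·N + (t^2/2)·N^2), where N is the 3×3 nilpotent shift.

After assembling e^{tJ} and conjugating by P, we get:

e^{tM} =
  [-3*t^2*exp(-t) + 10*t*exp(-t) + exp(-t), -3*t^2*exp(-t) + 7*t*exp(-t), 9*t^2*exp(-t)/2 - 15*t*exp(-t)]
  [2*t*exp(-t), 2*t*exp(-t) + exp(-t), -3*t*exp(-t)]
  [-2*t^2*exp(-t) + 8*t*exp(-t), -2*t^2*exp(-t) + 6*t*exp(-t), 3*t^2*exp(-t) - 12*t*exp(-t) + exp(-t)]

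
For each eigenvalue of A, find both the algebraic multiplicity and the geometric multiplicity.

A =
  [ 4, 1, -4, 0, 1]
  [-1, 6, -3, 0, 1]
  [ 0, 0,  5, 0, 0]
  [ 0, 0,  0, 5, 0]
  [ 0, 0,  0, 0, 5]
λ = 5: alg = 5, geom = 3

Step 1 — factor the characteristic polynomial to read off the algebraic multiplicities:
  χ_A(x) = (x - 5)^5

Step 2 — compute geometric multiplicities via the rank-nullity identity g(λ) = n − rank(A − λI):
  rank(A − (5)·I) = 2, so dim ker(A − (5)·I) = n − 2 = 3

Summary:
  λ = 5: algebraic multiplicity = 5, geometric multiplicity = 3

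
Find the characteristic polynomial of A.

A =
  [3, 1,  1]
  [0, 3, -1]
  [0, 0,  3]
x^3 - 9*x^2 + 27*x - 27

Expanding det(x·I − A) (e.g. by cofactor expansion or by noting that A is similar to its Jordan form J, which has the same characteristic polynomial as A) gives
  χ_A(x) = x^3 - 9*x^2 + 27*x - 27
which factors as (x - 3)^3. The eigenvalues (with algebraic multiplicities) are λ = 3 with multiplicity 3.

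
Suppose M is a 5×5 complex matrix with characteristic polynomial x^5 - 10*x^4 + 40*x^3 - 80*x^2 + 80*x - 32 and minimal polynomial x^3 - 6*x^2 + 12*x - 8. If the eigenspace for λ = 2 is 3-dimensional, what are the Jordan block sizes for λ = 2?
Block sizes for λ = 2: [3, 1, 1]

Step 1 — from the characteristic polynomial, algebraic multiplicity of λ = 2 is 5. From dim ker(M − (2)·I) = 3, there are exactly 3 Jordan blocks for λ = 2.
Step 2 — from the minimal polynomial, the factor (x − 2)^3 tells us the largest block for λ = 2 has size 3.
Step 3 — with total size 5, 3 blocks, and largest block 3, the block sizes (in nonincreasing order) are [3, 1, 1].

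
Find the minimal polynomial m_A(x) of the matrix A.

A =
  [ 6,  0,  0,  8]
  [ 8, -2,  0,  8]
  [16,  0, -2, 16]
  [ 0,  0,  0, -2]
x^2 - 4*x - 12

The characteristic polynomial is χ_A(x) = (x - 6)*(x + 2)^3, so the eigenvalues are known. The minimal polynomial is
  m_A(x) = Π_λ (x − λ)^{k_λ}
where k_λ is the size of the *largest* Jordan block for λ (equivalently, the smallest k with (A − λI)^k v = 0 for every generalised eigenvector v of λ).

  λ = -2: largest Jordan block has size 1, contributing (x + 2)
  λ = 6: largest Jordan block has size 1, contributing (x − 6)

So m_A(x) = (x - 6)*(x + 2) = x^2 - 4*x - 12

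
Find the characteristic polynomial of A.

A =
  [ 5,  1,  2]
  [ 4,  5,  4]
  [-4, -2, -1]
x^3 - 9*x^2 + 27*x - 27

Expanding det(x·I − A) (e.g. by cofactor expansion or by noting that A is similar to its Jordan form J, which has the same characteristic polynomial as A) gives
  χ_A(x) = x^3 - 9*x^2 + 27*x - 27
which factors as (x - 3)^3. The eigenvalues (with algebraic multiplicities) are λ = 3 with multiplicity 3.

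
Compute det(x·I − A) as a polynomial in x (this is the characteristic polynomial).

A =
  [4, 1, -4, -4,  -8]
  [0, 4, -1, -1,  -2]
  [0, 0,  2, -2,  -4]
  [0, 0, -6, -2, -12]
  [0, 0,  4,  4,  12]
x^5 - 20*x^4 + 160*x^3 - 640*x^2 + 1280*x - 1024

Expanding det(x·I − A) (e.g. by cofactor expansion or by noting that A is similar to its Jordan form J, which has the same characteristic polynomial as A) gives
  χ_A(x) = x^5 - 20*x^4 + 160*x^3 - 640*x^2 + 1280*x - 1024
which factors as (x - 4)^5. The eigenvalues (with algebraic multiplicities) are λ = 4 with multiplicity 5.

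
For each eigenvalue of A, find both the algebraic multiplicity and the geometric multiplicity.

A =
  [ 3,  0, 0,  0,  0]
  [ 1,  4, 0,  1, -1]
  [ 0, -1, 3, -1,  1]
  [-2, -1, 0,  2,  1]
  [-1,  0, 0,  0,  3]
λ = 3: alg = 5, geom = 3

Step 1 — factor the characteristic polynomial to read off the algebraic multiplicities:
  χ_A(x) = (x - 3)^5

Step 2 — compute geometric multiplicities via the rank-nullity identity g(λ) = n − rank(A − λI):
  rank(A − (3)·I) = 2, so dim ker(A − (3)·I) = n − 2 = 3

Summary:
  λ = 3: algebraic multiplicity = 5, geometric multiplicity = 3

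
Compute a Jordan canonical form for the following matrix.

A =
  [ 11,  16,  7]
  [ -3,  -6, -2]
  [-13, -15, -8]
J_3(-1)

The characteristic polynomial is
  det(x·I − A) = x^3 + 3*x^2 + 3*x + 1 = (x + 1)^3

Eigenvalues and multiplicities (the geometric multiplicity of λ is n − rank(A − λI), which equals the number of Jordan blocks for λ):
  λ = -1: algebraic multiplicity = 3, geometric multiplicity = 1

Determining the block sizes for each eigenvalue:
  λ = -1: one block (gm = 1), so the single block has size am = 3 → block sizes [3]

Assembling the blocks gives a Jordan form
J =
  [-1,  1,  0]
  [ 0, -1,  1]
  [ 0,  0, -1]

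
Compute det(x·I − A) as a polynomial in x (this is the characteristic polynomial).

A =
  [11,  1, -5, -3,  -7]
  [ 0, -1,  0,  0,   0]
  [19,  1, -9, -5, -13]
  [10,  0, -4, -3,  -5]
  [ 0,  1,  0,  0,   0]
x^5 + 2*x^4 + x^3

Expanding det(x·I − A) (e.g. by cofactor expansion or by noting that A is similar to its Jordan form J, which has the same characteristic polynomial as A) gives
  χ_A(x) = x^5 + 2*x^4 + x^3
which factors as x^3*(x + 1)^2. The eigenvalues (with algebraic multiplicities) are λ = -1 with multiplicity 2, λ = 0 with multiplicity 3.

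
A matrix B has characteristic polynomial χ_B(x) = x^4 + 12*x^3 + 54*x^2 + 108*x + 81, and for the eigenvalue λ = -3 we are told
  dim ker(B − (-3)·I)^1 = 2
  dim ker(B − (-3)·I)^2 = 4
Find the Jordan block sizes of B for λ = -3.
Block sizes for λ = -3: [2, 2]

From the dimensions of kernels of powers, the number of Jordan blocks of size at least j is d_j − d_{j−1} where d_j = dim ker(N^j) (with d_0 = 0). Computing the differences gives [2, 2].
The number of blocks of size exactly k is (#blocks of size ≥ k) − (#blocks of size ≥ k + 1), so the partition is: 2 block(s) of size 2.
In nonincreasing order the block sizes are [2, 2].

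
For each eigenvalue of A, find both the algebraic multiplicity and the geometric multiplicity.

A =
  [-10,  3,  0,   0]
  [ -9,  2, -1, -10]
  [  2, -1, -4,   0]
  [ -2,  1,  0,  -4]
λ = -4: alg = 4, geom = 2

Step 1 — factor the characteristic polynomial to read off the algebraic multiplicities:
  χ_A(x) = (x + 4)^4

Step 2 — compute geometric multiplicities via the rank-nullity identity g(λ) = n − rank(A − λI):
  rank(A − (-4)·I) = 2, so dim ker(A − (-4)·I) = n − 2 = 2

Summary:
  λ = -4: algebraic multiplicity = 4, geometric multiplicity = 2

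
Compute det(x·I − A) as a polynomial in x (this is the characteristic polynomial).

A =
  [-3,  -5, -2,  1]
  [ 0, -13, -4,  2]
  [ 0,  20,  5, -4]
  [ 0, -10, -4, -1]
x^4 + 12*x^3 + 54*x^2 + 108*x + 81

Expanding det(x·I − A) (e.g. by cofactor expansion or by noting that A is similar to its Jordan form J, which has the same characteristic polynomial as A) gives
  χ_A(x) = x^4 + 12*x^3 + 54*x^2 + 108*x + 81
which factors as (x + 3)^4. The eigenvalues (with algebraic multiplicities) are λ = -3 with multiplicity 4.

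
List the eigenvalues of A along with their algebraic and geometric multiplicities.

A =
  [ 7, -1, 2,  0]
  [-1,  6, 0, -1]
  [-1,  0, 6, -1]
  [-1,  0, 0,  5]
λ = 6: alg = 4, geom = 2

Step 1 — factor the characteristic polynomial to read off the algebraic multiplicities:
  χ_A(x) = (x - 6)^4

Step 2 — compute geometric multiplicities via the rank-nullity identity g(λ) = n − rank(A − λI):
  rank(A − (6)·I) = 2, so dim ker(A − (6)·I) = n − 2 = 2

Summary:
  λ = 6: algebraic multiplicity = 4, geometric multiplicity = 2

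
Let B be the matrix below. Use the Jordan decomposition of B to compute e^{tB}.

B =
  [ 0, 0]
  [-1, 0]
e^{tB} =
  [1, 0]
  [-t, 1]

Strategy: write B = P · J · P⁻¹ where J is a Jordan canonical form, so e^{tB} = P · e^{tJ} · P⁻¹, and e^{tJ} can be computed block-by-block.

B has Jordan form
J =
  [0, 1]
  [0, 0]
(up to reordering of blocks).

Per-block formulas:
  For a 2×2 Jordan block J_2(0): exp(t · J_2(0)) = e^(0t)·(I + t·N), where N is the 2×2 nilpotent shift.

After assembling e^{tJ} and conjugating by P, we get:

e^{tB} =
  [1, 0]
  [-t, 1]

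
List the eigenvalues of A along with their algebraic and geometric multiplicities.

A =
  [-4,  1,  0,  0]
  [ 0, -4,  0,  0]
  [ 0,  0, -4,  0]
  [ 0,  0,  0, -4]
λ = -4: alg = 4, geom = 3

Step 1 — factor the characteristic polynomial to read off the algebraic multiplicities:
  χ_A(x) = (x + 4)^4

Step 2 — compute geometric multiplicities via the rank-nullity identity g(λ) = n − rank(A − λI):
  rank(A − (-4)·I) = 1, so dim ker(A − (-4)·I) = n − 1 = 3

Summary:
  λ = -4: algebraic multiplicity = 4, geometric multiplicity = 3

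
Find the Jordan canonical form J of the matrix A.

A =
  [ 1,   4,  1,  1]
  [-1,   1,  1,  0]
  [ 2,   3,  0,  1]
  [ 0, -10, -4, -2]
J_3(0) ⊕ J_1(0)

The characteristic polynomial is
  det(x·I − A) = x^4

Eigenvalues and multiplicities (the geometric multiplicity of λ is n − rank(A − λI), which equals the number of Jordan blocks for λ):
  λ = 0: algebraic multiplicity = 4, geometric multiplicity = 2

Determining the block sizes for each eigenvalue:
  λ = 0: with am = 4 and gm = 2, the partition is not yet determined (e.g. several partitions of 4 into 2 parts exist). Let N = A − (0)·I. Computing rank(N^1) = 2, rank(N^2) = 1, rank(N^3) = 0; the number of blocks of size ≥ j is rank(N^{j−1}) − rank(N^j), giving [2, 1, 1]. So we have 1 block(s) of size 3, 1 block(s) of size 1 → block sizes [3, 1]

Assembling the blocks gives a Jordan form
J =
  [0, 1, 0, 0]
  [0, 0, 1, 0]
  [0, 0, 0, 0]
  [0, 0, 0, 0]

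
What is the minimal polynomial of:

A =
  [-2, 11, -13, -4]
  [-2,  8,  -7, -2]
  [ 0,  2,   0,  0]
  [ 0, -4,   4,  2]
x^3 - 6*x^2 + 12*x - 8

The characteristic polynomial is χ_A(x) = (x - 2)^4, so the eigenvalues are known. The minimal polynomial is
  m_A(x) = Π_λ (x − λ)^{k_λ}
where k_λ is the size of the *largest* Jordan block for λ (equivalently, the smallest k with (A − λI)^k v = 0 for every generalised eigenvector v of λ).

  λ = 2: largest Jordan block has size 3, contributing (x − 2)^3

So m_A(x) = (x - 2)^3 = x^3 - 6*x^2 + 12*x - 8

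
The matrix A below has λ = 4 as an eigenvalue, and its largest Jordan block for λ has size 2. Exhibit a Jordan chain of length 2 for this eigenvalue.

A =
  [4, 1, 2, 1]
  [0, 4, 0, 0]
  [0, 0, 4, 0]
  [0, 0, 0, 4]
A Jordan chain for λ = 4 of length 2:
v_1 = (1, 0, 0, 0)ᵀ
v_2 = (0, 1, 0, 0)ᵀ

Let N = A − (4)·I. We want v_2 with N^2 v_2 = 0 but N^1 v_2 ≠ 0; then v_{j-1} := N · v_j for j = 2, …, 2.

Pick v_2 = (0, 1, 0, 0)ᵀ.
Then v_1 = N · v_2 = (1, 0, 0, 0)ᵀ.

Sanity check: (A − (4)·I) v_1 = (0, 0, 0, 0)ᵀ = 0. ✓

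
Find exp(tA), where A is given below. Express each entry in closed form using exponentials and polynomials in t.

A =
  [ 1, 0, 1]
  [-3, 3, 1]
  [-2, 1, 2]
e^{tA} =
  [-t^2*exp(2*t)/2 - t*exp(2*t) + exp(2*t), t^2*exp(2*t)/2, -t^2*exp(2*t)/2 + t*exp(2*t)]
  [-t^2*exp(2*t) - 3*t*exp(2*t), t^2*exp(2*t) + t*exp(2*t) + exp(2*t), -t^2*exp(2*t) + t*exp(2*t)]
  [-t^2*exp(2*t)/2 - 2*t*exp(2*t), t^2*exp(2*t)/2 + t*exp(2*t), -t^2*exp(2*t)/2 + exp(2*t)]

Strategy: write A = P · J · P⁻¹ where J is a Jordan canonical form, so e^{tA} = P · e^{tJ} · P⁻¹, and e^{tJ} can be computed block-by-block.

A has Jordan form
J =
  [2, 1, 0]
  [0, 2, 1]
  [0, 0, 2]
(up to reordering of blocks).

Per-block formulas:
  For a 3×3 Jordan block J_3(2): exp(t · J_3(2)) = e^(2t)·(I + t·N + (t^2/2)·N^2), where N is the 3×3 nilpotent shift.

After assembling e^{tJ} and conjugating by P, we get:

e^{tA} =
  [-t^2*exp(2*t)/2 - t*exp(2*t) + exp(2*t), t^2*exp(2*t)/2, -t^2*exp(2*t)/2 + t*exp(2*t)]
  [-t^2*exp(2*t) - 3*t*exp(2*t), t^2*exp(2*t) + t*exp(2*t) + exp(2*t), -t^2*exp(2*t) + t*exp(2*t)]
  [-t^2*exp(2*t)/2 - 2*t*exp(2*t), t^2*exp(2*t)/2 + t*exp(2*t), -t^2*exp(2*t)/2 + exp(2*t)]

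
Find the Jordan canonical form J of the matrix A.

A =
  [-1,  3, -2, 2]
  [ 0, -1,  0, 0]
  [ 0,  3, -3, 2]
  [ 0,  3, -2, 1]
J_2(-1) ⊕ J_1(-1) ⊕ J_1(-1)

The characteristic polynomial is
  det(x·I − A) = x^4 + 4*x^3 + 6*x^2 + 4*x + 1 = (x + 1)^4

Eigenvalues and multiplicities (the geometric multiplicity of λ is n − rank(A − λI), which equals the number of Jordan blocks for λ):
  λ = -1: algebraic multiplicity = 4, geometric multiplicity = 3

Determining the block sizes for each eigenvalue:
  λ = -1: 3 blocks summing to 4 forces exactly one block of size 2 and the rest size 1 → block sizes [2, 1, 1]

Assembling the blocks gives a Jordan form
J =
  [-1,  1,  0,  0]
  [ 0, -1,  0,  0]
  [ 0,  0, -1,  0]
  [ 0,  0,  0, -1]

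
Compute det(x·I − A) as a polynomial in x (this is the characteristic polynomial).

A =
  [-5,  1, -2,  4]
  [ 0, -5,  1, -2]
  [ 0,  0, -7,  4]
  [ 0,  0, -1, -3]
x^4 + 20*x^3 + 150*x^2 + 500*x + 625

Expanding det(x·I − A) (e.g. by cofactor expansion or by noting that A is similar to its Jordan form J, which has the same characteristic polynomial as A) gives
  χ_A(x) = x^4 + 20*x^3 + 150*x^2 + 500*x + 625
which factors as (x + 5)^4. The eigenvalues (with algebraic multiplicities) are λ = -5 with multiplicity 4.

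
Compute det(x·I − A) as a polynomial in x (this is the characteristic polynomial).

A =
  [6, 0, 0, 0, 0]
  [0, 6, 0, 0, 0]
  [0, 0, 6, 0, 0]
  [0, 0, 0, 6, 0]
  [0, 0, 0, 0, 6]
x^5 - 30*x^4 + 360*x^3 - 2160*x^2 + 6480*x - 7776

Expanding det(x·I − A) (e.g. by cofactor expansion or by noting that A is similar to its Jordan form J, which has the same characteristic polynomial as A) gives
  χ_A(x) = x^5 - 30*x^4 + 360*x^3 - 2160*x^2 + 6480*x - 7776
which factors as (x - 6)^5. The eigenvalues (with algebraic multiplicities) are λ = 6 with multiplicity 5.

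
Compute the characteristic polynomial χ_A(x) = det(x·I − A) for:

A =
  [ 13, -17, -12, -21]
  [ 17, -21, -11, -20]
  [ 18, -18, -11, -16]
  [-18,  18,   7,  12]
x^4 + 7*x^3 - 12*x^2 - 176*x - 320

Expanding det(x·I − A) (e.g. by cofactor expansion or by noting that A is similar to its Jordan form J, which has the same characteristic polynomial as A) gives
  χ_A(x) = x^4 + 7*x^3 - 12*x^2 - 176*x - 320
which factors as (x - 5)*(x + 4)^3. The eigenvalues (with algebraic multiplicities) are λ = -4 with multiplicity 3, λ = 5 with multiplicity 1.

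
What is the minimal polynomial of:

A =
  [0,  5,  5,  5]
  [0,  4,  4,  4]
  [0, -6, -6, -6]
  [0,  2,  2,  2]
x^2

The characteristic polynomial is χ_A(x) = x^4, so the eigenvalues are known. The minimal polynomial is
  m_A(x) = Π_λ (x − λ)^{k_λ}
where k_λ is the size of the *largest* Jordan block for λ (equivalently, the smallest k with (A − λI)^k v = 0 for every generalised eigenvector v of λ).

  λ = 0: largest Jordan block has size 2, contributing (x − 0)^2

So m_A(x) = x^2 = x^2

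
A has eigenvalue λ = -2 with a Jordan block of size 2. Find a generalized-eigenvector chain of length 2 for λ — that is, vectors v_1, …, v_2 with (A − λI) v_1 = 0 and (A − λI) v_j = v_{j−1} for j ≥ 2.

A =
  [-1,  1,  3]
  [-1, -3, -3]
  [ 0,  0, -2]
A Jordan chain for λ = -2 of length 2:
v_1 = (1, -1, 0)ᵀ
v_2 = (1, 0, 0)ᵀ

Let N = A − (-2)·I. We want v_2 with N^2 v_2 = 0 but N^1 v_2 ≠ 0; then v_{j-1} := N · v_j for j = 2, …, 2.

Pick v_2 = (1, 0, 0)ᵀ.
Then v_1 = N · v_2 = (1, -1, 0)ᵀ.

Sanity check: (A − (-2)·I) v_1 = (0, 0, 0)ᵀ = 0. ✓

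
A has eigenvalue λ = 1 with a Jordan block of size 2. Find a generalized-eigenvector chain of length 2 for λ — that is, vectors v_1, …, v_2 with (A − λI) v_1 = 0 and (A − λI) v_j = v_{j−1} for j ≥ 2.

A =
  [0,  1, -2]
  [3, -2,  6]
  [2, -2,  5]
A Jordan chain for λ = 1 of length 2:
v_1 = (-1, 3, 2)ᵀ
v_2 = (1, 0, 0)ᵀ

Let N = A − (1)·I. We want v_2 with N^2 v_2 = 0 but N^1 v_2 ≠ 0; then v_{j-1} := N · v_j for j = 2, …, 2.

Pick v_2 = (1, 0, 0)ᵀ.
Then v_1 = N · v_2 = (-1, 3, 2)ᵀ.

Sanity check: (A − (1)·I) v_1 = (0, 0, 0)ᵀ = 0. ✓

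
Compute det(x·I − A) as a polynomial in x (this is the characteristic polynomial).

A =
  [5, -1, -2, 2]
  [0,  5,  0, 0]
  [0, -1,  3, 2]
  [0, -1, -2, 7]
x^4 - 20*x^3 + 150*x^2 - 500*x + 625

Expanding det(x·I − A) (e.g. by cofactor expansion or by noting that A is similar to its Jordan form J, which has the same characteristic polynomial as A) gives
  χ_A(x) = x^4 - 20*x^3 + 150*x^2 - 500*x + 625
which factors as (x - 5)^4. The eigenvalues (with algebraic multiplicities) are λ = 5 with multiplicity 4.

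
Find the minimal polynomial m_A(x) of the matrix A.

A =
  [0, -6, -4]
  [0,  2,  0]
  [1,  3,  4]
x^2 - 4*x + 4

The characteristic polynomial is χ_A(x) = (x - 2)^3, so the eigenvalues are known. The minimal polynomial is
  m_A(x) = Π_λ (x − λ)^{k_λ}
where k_λ is the size of the *largest* Jordan block for λ (equivalently, the smallest k with (A − λI)^k v = 0 for every generalised eigenvector v of λ).

  λ = 2: largest Jordan block has size 2, contributing (x − 2)^2

So m_A(x) = (x - 2)^2 = x^2 - 4*x + 4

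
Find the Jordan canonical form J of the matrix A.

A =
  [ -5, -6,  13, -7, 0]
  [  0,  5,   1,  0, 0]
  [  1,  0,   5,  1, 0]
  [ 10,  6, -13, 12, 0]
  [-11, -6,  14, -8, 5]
J_1(2) ⊕ J_3(5) ⊕ J_1(5)

The characteristic polynomial is
  det(x·I − A) = x^5 - 22*x^4 + 190*x^3 - 800*x^2 + 1625*x - 1250 = (x - 5)^4*(x - 2)

Eigenvalues and multiplicities (the geometric multiplicity of λ is n − rank(A − λI), which equals the number of Jordan blocks for λ):
  λ = 2: algebraic multiplicity = 1, geometric multiplicity = 1
  λ = 5: algebraic multiplicity = 4, geometric multiplicity = 2

Determining the block sizes for each eigenvalue:
  λ = 2: one block (gm = 1), so the single block has size am = 1 → block sizes [1]
  λ = 5: with am = 4 and gm = 2, the partition is not yet determined (e.g. several partitions of 4 into 2 parts exist). Let N = A − (5)·I. Computing rank(N^1) = 3, rank(N^2) = 2, rank(N^3) = 1; the number of blocks of size ≥ j is rank(N^{j−1}) − rank(N^j), giving [2, 1, 1]. So we have 1 block(s) of size 3, 1 block(s) of size 1 → block sizes [3, 1]

Assembling the blocks gives a Jordan form
J =
  [2, 0, 0, 0, 0]
  [0, 5, 1, 0, 0]
  [0, 0, 5, 1, 0]
  [0, 0, 0, 5, 0]
  [0, 0, 0, 0, 5]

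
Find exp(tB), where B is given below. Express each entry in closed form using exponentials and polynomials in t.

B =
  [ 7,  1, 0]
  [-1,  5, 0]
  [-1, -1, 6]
e^{tB} =
  [t*exp(6*t) + exp(6*t), t*exp(6*t), 0]
  [-t*exp(6*t), -t*exp(6*t) + exp(6*t), 0]
  [-t*exp(6*t), -t*exp(6*t), exp(6*t)]

Strategy: write B = P · J · P⁻¹ where J is a Jordan canonical form, so e^{tB} = P · e^{tJ} · P⁻¹, and e^{tJ} can be computed block-by-block.

B has Jordan form
J =
  [6, 1, 0]
  [0, 6, 0]
  [0, 0, 6]
(up to reordering of blocks).

Per-block formulas:
  For a 1×1 block at λ = 6: exp(t · [6]) = [e^(6t)].
  For a 2×2 Jordan block J_2(6): exp(t · J_2(6)) = e^(6t)·(I + t·N), where N is the 2×2 nilpotent shift.

After assembling e^{tJ} and conjugating by P, we get:

e^{tB} =
  [t*exp(6*t) + exp(6*t), t*exp(6*t), 0]
  [-t*exp(6*t), -t*exp(6*t) + exp(6*t), 0]
  [-t*exp(6*t), -t*exp(6*t), exp(6*t)]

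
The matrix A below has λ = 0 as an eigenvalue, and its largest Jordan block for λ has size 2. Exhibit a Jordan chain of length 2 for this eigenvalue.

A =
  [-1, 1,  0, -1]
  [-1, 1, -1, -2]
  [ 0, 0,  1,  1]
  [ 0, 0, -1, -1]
A Jordan chain for λ = 0 of length 2:
v_1 = (-1, -1, 0, 0)ᵀ
v_2 = (1, 0, 0, 0)ᵀ

Let N = A − (0)·I. We want v_2 with N^2 v_2 = 0 but N^1 v_2 ≠ 0; then v_{j-1} := N · v_j for j = 2, …, 2.

Pick v_2 = (1, 0, 0, 0)ᵀ.
Then v_1 = N · v_2 = (-1, -1, 0, 0)ᵀ.

Sanity check: (A − (0)·I) v_1 = (0, 0, 0, 0)ᵀ = 0. ✓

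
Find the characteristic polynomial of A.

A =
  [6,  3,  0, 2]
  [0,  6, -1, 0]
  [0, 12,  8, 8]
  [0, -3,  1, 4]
x^4 - 24*x^3 + 216*x^2 - 864*x + 1296

Expanding det(x·I − A) (e.g. by cofactor expansion or by noting that A is similar to its Jordan form J, which has the same characteristic polynomial as A) gives
  χ_A(x) = x^4 - 24*x^3 + 216*x^2 - 864*x + 1296
which factors as (x - 6)^4. The eigenvalues (with algebraic multiplicities) are λ = 6 with multiplicity 4.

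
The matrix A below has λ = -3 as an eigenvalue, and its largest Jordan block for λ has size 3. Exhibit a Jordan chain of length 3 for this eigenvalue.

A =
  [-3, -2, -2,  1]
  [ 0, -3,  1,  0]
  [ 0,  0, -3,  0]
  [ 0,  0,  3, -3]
A Jordan chain for λ = -3 of length 3:
v_1 = (1, 0, 0, 0)ᵀ
v_2 = (-2, 1, 0, 3)ᵀ
v_3 = (0, 0, 1, 0)ᵀ

Let N = A − (-3)·I. We want v_3 with N^3 v_3 = 0 but N^2 v_3 ≠ 0; then v_{j-1} := N · v_j for j = 3, …, 2.

Pick v_3 = (0, 0, 1, 0)ᵀ.
Then v_2 = N · v_3 = (-2, 1, 0, 3)ᵀ.
Then v_1 = N · v_2 = (1, 0, 0, 0)ᵀ.

Sanity check: (A − (-3)·I) v_1 = (0, 0, 0, 0)ᵀ = 0. ✓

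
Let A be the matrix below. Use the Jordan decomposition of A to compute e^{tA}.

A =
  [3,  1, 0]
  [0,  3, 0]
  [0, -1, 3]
e^{tA} =
  [exp(3*t), t*exp(3*t), 0]
  [0, exp(3*t), 0]
  [0, -t*exp(3*t), exp(3*t)]

Strategy: write A = P · J · P⁻¹ where J is a Jordan canonical form, so e^{tA} = P · e^{tJ} · P⁻¹, and e^{tJ} can be computed block-by-block.

A has Jordan form
J =
  [3, 1, 0]
  [0, 3, 0]
  [0, 0, 3]
(up to reordering of blocks).

Per-block formulas:
  For a 2×2 Jordan block J_2(3): exp(t · J_2(3)) = e^(3t)·(I + t·N), where N is the 2×2 nilpotent shift.
  For a 1×1 block at λ = 3: exp(t · [3]) = [e^(3t)].

After assembling e^{tJ} and conjugating by P, we get:

e^{tA} =
  [exp(3*t), t*exp(3*t), 0]
  [0, exp(3*t), 0]
  [0, -t*exp(3*t), exp(3*t)]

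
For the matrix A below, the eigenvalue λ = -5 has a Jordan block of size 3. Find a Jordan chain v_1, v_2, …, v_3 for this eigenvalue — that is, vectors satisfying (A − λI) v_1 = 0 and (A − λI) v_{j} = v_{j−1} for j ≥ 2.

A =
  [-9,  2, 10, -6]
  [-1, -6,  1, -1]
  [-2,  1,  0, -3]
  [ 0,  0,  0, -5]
A Jordan chain for λ = -5 of length 3:
v_1 = (-6, 3, -3, 0)ᵀ
v_2 = (-4, -1, -2, 0)ᵀ
v_3 = (1, 0, 0, 0)ᵀ

Let N = A − (-5)·I. We want v_3 with N^3 v_3 = 0 but N^2 v_3 ≠ 0; then v_{j-1} := N · v_j for j = 3, …, 2.

Pick v_3 = (1, 0, 0, 0)ᵀ.
Then v_2 = N · v_3 = (-4, -1, -2, 0)ᵀ.
Then v_1 = N · v_2 = (-6, 3, -3, 0)ᵀ.

Sanity check: (A − (-5)·I) v_1 = (0, 0, 0, 0)ᵀ = 0. ✓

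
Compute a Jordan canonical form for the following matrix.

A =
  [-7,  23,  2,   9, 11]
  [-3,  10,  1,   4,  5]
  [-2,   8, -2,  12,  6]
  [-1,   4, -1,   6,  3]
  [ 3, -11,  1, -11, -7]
J_3(0) ⊕ J_2(0)

The characteristic polynomial is
  det(x·I − A) = x^5

Eigenvalues and multiplicities (the geometric multiplicity of λ is n − rank(A − λI), which equals the number of Jordan blocks for λ):
  λ = 0: algebraic multiplicity = 5, geometric multiplicity = 2

Determining the block sizes for each eigenvalue:
  λ = 0: with am = 5 and gm = 2, the partition is not yet determined (e.g. several partitions of 5 into 2 parts exist). Let N = A − (0)·I. Computing rank(N^1) = 3, rank(N^2) = 1, rank(N^3) = 0; the number of blocks of size ≥ j is rank(N^{j−1}) − rank(N^j), giving [2, 2, 1]. So we have 1 block(s) of size 3, 1 block(s) of size 2 → block sizes [3, 2]

Assembling the blocks gives a Jordan form
J =
  [0, 1, 0, 0, 0]
  [0, 0, 1, 0, 0]
  [0, 0, 0, 0, 0]
  [0, 0, 0, 0, 1]
  [0, 0, 0, 0, 0]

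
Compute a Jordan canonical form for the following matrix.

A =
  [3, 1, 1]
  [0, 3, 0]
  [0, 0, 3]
J_2(3) ⊕ J_1(3)

The characteristic polynomial is
  det(x·I − A) = x^3 - 9*x^2 + 27*x - 27 = (x - 3)^3

Eigenvalues and multiplicities (the geometric multiplicity of λ is n − rank(A − λI), which equals the number of Jordan blocks for λ):
  λ = 3: algebraic multiplicity = 3, geometric multiplicity = 2

Determining the block sizes for each eigenvalue:
  λ = 3: 2 blocks summing to 3 forces exactly one block of size 2 and the rest size 1 → block sizes [2, 1]

Assembling the blocks gives a Jordan form
J =
  [3, 1, 0]
  [0, 3, 0]
  [0, 0, 3]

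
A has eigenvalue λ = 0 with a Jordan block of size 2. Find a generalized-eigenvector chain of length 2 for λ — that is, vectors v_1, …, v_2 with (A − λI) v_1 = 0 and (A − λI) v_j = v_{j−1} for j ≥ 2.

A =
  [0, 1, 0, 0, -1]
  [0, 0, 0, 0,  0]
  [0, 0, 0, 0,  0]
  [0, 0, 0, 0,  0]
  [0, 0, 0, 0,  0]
A Jordan chain for λ = 0 of length 2:
v_1 = (1, 0, 0, 0, 0)ᵀ
v_2 = (0, 1, 0, 0, 0)ᵀ

Let N = A − (0)·I. We want v_2 with N^2 v_2 = 0 but N^1 v_2 ≠ 0; then v_{j-1} := N · v_j for j = 2, …, 2.

Pick v_2 = (0, 1, 0, 0, 0)ᵀ.
Then v_1 = N · v_2 = (1, 0, 0, 0, 0)ᵀ.

Sanity check: (A − (0)·I) v_1 = (0, 0, 0, 0, 0)ᵀ = 0. ✓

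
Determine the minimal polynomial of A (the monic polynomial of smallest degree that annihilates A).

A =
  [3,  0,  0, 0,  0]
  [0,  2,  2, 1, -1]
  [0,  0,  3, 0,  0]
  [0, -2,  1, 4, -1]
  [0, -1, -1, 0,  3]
x^3 - 9*x^2 + 27*x - 27

The characteristic polynomial is χ_A(x) = (x - 3)^5, so the eigenvalues are known. The minimal polynomial is
  m_A(x) = Π_λ (x − λ)^{k_λ}
where k_λ is the size of the *largest* Jordan block for λ (equivalently, the smallest k with (A − λI)^k v = 0 for every generalised eigenvector v of λ).

  λ = 3: largest Jordan block has size 3, contributing (x − 3)^3

So m_A(x) = (x - 3)^3 = x^3 - 9*x^2 + 27*x - 27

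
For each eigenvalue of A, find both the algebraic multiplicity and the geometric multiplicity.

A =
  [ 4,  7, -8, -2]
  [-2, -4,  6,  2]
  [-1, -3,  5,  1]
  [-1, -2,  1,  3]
λ = 2: alg = 4, geom = 2

Step 1 — factor the characteristic polynomial to read off the algebraic multiplicities:
  χ_A(x) = (x - 2)^4

Step 2 — compute geometric multiplicities via the rank-nullity identity g(λ) = n − rank(A − λI):
  rank(A − (2)·I) = 2, so dim ker(A − (2)·I) = n − 2 = 2

Summary:
  λ = 2: algebraic multiplicity = 4, geometric multiplicity = 2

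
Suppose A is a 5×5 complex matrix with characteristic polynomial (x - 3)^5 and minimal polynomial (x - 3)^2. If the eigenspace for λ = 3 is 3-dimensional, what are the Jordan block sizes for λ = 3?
Block sizes for λ = 3: [2, 2, 1]

Step 1 — from the characteristic polynomial, algebraic multiplicity of λ = 3 is 5. From dim ker(A − (3)·I) = 3, there are exactly 3 Jordan blocks for λ = 3.
Step 2 — from the minimal polynomial, the factor (x − 3)^2 tells us the largest block for λ = 3 has size 2.
Step 3 — with total size 5, 3 blocks, and largest block 2, the block sizes (in nonincreasing order) are [2, 2, 1].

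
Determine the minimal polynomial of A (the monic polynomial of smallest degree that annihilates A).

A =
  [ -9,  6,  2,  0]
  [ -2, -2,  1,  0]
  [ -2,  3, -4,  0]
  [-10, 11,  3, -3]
x^3 + 13*x^2 + 55*x + 75

The characteristic polynomial is χ_A(x) = (x + 3)*(x + 5)^3, so the eigenvalues are known. The minimal polynomial is
  m_A(x) = Π_λ (x − λ)^{k_λ}
where k_λ is the size of the *largest* Jordan block for λ (equivalently, the smallest k with (A − λI)^k v = 0 for every generalised eigenvector v of λ).

  λ = -5: largest Jordan block has size 2, contributing (x + 5)^2
  λ = -3: largest Jordan block has size 1, contributing (x + 3)

So m_A(x) = (x + 3)*(x + 5)^2 = x^3 + 13*x^2 + 55*x + 75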